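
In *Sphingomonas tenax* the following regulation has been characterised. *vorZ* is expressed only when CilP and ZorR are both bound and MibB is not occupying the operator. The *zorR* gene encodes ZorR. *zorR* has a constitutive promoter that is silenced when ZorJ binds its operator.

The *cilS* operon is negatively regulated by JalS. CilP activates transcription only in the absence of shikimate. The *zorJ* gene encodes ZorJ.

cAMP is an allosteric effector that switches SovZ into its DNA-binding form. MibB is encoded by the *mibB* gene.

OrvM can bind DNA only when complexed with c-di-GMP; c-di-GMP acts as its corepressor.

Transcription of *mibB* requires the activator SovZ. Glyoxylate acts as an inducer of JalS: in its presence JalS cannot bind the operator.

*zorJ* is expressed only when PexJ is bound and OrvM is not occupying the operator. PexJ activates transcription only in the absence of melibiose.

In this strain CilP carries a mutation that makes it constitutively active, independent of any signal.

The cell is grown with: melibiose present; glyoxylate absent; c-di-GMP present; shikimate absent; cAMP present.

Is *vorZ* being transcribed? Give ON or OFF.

CilP is constitutively active in this strain.
cAMP is present, so SovZ is active.
No repressor is bound and SovZ is active, so *mibB* is transcribed.
So MibB is produced and active.
Melibiose is present, so PexJ is inactive.
c-di-GMP is present, so OrvM is active.
With repressor OrvM bound, *zorJ* is not transcribed.
So ZorJ is not produced.
With no repressor bound, *zorR* is transcribed.
So ZorR is produced and active.
With repressor MibB bound, *vorZ* is not transcribed.

OFF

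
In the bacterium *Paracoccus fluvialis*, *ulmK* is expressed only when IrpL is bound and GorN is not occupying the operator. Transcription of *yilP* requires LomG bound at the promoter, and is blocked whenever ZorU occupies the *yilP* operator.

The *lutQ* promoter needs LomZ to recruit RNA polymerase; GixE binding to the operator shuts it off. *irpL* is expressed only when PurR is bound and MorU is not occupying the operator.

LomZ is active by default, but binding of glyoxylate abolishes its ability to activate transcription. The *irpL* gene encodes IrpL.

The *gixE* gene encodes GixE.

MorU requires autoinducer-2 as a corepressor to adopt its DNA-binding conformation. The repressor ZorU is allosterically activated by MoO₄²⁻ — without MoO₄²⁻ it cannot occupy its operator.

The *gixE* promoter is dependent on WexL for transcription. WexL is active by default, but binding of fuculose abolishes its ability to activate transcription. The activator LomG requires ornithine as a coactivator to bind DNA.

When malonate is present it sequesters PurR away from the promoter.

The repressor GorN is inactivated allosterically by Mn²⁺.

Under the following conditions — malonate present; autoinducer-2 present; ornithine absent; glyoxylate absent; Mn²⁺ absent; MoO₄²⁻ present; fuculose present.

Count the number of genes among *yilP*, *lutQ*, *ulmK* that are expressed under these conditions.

Ornithine is absent, so LomG is inactive.
MoO₄²⁻ is present, so ZorU is active.
With repressor ZorU bound, *yilP* is not transcribed.
→ *yilP* is OFF.
Fuculose is present, so WexL is inactive.
Required activator WexL is absent, so *gixE* is not transcribed.
So GixE is not produced.
Glyoxylate is absent, so LomZ is active.
No repressor is bound and LomZ is active, so *lutQ* is transcribed.
→ *lutQ* is ON.
Malonate is present, so PurR is inactive.
Autoinducer-2 is present, so MorU is active.
With repressor MorU bound, *irpL* is not transcribed.
So IrpL is not produced.
Mn²⁺ is absent, so GorN is active.
With repressor GorN bound, *ulmK* is not transcribed.
→ *ulmK* is OFF.
1 of the 3 genes is transcribed.

1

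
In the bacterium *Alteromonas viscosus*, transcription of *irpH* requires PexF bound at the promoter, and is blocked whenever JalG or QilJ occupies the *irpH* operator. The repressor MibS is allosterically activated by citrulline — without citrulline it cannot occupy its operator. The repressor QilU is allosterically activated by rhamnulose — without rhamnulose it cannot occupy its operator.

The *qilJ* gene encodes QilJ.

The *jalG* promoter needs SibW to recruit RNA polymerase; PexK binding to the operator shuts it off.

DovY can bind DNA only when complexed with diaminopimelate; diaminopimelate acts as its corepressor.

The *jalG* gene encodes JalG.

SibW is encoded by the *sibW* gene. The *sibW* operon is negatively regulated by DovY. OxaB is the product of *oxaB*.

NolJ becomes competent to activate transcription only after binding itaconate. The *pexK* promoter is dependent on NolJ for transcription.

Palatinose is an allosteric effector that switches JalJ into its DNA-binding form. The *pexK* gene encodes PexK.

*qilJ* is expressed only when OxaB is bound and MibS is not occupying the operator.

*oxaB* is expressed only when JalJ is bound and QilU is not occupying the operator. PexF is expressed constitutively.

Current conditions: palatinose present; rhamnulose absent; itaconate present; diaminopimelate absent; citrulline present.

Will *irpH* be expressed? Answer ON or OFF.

ON

Diaminopimelate is absent, so DovY is inactive.
With no repressor bound, *sibW* is transcribed.
So SibW is produced and active.
Itaconate is present, so NolJ is active.
No repressor is bound and NolJ is active, so *pexK* is transcribed.
So PexK is produced and active.
With repressor PexK bound, *jalG* is not transcribed.
So JalG is not produced.
PexF is produced constitutively and is active.
Citrulline is present, so MibS is active.
Palatinose is present, so JalJ is active.
Rhamnulose is absent, so QilU is inactive.
No repressor is bound and JalJ is active, so *oxaB* is transcribed.
So OxaB is produced and active.
With repressor MibS bound, *qilJ* is not transcribed.
So QilJ is not produced.
No repressor is bound and PexF is active, so *irpH* is transcribed.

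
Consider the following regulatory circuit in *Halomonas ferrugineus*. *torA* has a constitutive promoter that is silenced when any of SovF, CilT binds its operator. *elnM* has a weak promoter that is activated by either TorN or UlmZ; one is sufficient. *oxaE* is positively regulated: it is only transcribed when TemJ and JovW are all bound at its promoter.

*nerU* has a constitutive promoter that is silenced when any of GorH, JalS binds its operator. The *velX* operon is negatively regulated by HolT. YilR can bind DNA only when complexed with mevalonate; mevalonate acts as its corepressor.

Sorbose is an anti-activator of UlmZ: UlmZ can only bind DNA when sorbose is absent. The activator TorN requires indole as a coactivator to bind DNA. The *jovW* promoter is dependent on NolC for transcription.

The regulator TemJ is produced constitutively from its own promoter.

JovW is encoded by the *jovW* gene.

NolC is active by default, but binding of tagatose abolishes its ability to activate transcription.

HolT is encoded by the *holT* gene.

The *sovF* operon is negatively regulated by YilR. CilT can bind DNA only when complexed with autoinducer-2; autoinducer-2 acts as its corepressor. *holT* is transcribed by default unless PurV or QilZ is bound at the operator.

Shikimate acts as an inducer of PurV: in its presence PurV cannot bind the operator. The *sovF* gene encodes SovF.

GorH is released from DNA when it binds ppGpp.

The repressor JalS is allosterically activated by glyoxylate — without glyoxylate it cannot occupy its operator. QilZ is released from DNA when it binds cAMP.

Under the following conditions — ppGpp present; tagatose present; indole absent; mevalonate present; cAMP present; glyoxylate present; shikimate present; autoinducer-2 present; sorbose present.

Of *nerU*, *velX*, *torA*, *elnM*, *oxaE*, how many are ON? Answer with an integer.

ppGpp is present, so GorH is inactive.
Glyoxylate is present, so JalS is active.
With repressor JalS bound, *nerU* is not transcribed.
→ *nerU* is OFF.
Shikimate is present, so PurV is inactive.
cAMP is present, so QilZ is inactive.
With no repressor bound, *holT* is transcribed.
So HolT is produced and active.
With repressor HolT bound, *velX* is not transcribed.
→ *velX* is OFF.
Mevalonate is present, so YilR is active.
With repressor YilR bound, *sovF* is not transcribed.
So SovF is not produced.
Autoinducer-2 is present, so CilT is active.
With repressor CilT bound, *torA* is not transcribed.
→ *torA* is OFF.
Indole is absent, so TorN is inactive.
Sorbose is present, so UlmZ is inactive.
No activator is available at the *elnM* promoter, so *elnM* is not transcribed.
→ *elnM* is OFF.
TemJ is produced constitutively and is active.
Tagatose is present, so NolC is inactive.
Required activator NolC is absent, so *jovW* is not transcribed.
So JovW is not produced.
Required activator JovW is absent, so *oxaE* is not transcribed.
→ *oxaE* is OFF.
0 of the 5 genes are transcribed.

0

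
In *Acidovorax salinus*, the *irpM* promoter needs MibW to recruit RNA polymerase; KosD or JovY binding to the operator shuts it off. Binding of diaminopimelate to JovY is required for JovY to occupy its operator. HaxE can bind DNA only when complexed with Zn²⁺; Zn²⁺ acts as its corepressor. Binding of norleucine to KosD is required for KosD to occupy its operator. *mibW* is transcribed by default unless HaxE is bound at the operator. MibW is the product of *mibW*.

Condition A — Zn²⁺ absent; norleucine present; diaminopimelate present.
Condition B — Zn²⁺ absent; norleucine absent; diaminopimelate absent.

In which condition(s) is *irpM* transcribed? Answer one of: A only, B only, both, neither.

Condition A:
Zn²⁺ is absent, so HaxE is inactive.
With no repressor bound, *mibW* is transcribed.
So MibW is produced and active.
Norleucine is present, so KosD is active.
Diaminopimelate is present, so JovY is active.
With repressor KosD bound, *irpM* is not transcribed.
→ *irpM* is OFF in A.
Condition B:
Zn²⁺ is absent, so HaxE is inactive.
With no repressor bound, *mibW* is transcribed.
So MibW is produced and active.
Norleucine is absent, so KosD is inactive.
Diaminopimelate is absent, so JovY is inactive.
No repressor is bound and MibW is active, so *irpM* is transcribed.
→ *irpM* is ON in B.

B only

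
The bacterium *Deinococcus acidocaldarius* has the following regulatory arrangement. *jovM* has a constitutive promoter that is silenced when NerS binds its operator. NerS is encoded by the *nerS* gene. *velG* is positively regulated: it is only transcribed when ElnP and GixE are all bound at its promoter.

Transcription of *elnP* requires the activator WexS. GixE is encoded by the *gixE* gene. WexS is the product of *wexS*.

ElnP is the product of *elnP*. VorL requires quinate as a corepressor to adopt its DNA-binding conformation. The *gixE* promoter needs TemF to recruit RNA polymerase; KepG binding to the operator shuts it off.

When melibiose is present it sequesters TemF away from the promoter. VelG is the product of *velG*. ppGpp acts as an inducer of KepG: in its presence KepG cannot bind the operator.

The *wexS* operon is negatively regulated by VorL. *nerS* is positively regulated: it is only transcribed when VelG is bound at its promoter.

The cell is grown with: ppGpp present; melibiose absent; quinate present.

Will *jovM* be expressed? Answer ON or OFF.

Quinate is present, so VorL is active.
With repressor VorL bound, *wexS* is not transcribed.
So WexS is not produced.
Required activator WexS is absent, so *elnP* is not transcribed.
So ElnP is not produced.
Melibiose is absent, so TemF is active.
ppGpp is present, so KepG is inactive.
No repressor is bound and TemF is active, so *gixE* is transcribed.
So GixE is produced and active.
Required activator ElnP is absent, so *velG* is not transcribed.
So VelG is not produced.
Required activator VelG is absent, so *nerS* is not transcribed.
So NerS is not produced.
With no repressor bound, *jovM* is transcribed.

ON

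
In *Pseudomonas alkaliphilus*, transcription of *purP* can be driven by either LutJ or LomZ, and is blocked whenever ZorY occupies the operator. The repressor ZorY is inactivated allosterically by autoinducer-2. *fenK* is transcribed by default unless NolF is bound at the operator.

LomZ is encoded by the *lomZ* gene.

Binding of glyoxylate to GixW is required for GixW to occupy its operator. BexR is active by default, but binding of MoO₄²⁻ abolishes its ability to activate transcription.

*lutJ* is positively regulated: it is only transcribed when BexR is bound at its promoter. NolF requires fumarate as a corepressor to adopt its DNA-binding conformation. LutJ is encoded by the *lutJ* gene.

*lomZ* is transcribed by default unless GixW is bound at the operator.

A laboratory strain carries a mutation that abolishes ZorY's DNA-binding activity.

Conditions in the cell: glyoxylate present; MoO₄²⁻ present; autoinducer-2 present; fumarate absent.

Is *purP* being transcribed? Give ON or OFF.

MoO₄²⁻ is present, so BexR is inactive.
Required activator BexR is absent, so *lutJ* is not transcribed.
So LutJ is not produced.
Glyoxylate is present, so GixW is active.
With repressor GixW bound, *lomZ* is not transcribed.
So LomZ is not produced.
ZorY is non-functional in this strain, so it has no effect.
No activator is available at the *purP* promoter, so *purP* is not transcribed.

OFF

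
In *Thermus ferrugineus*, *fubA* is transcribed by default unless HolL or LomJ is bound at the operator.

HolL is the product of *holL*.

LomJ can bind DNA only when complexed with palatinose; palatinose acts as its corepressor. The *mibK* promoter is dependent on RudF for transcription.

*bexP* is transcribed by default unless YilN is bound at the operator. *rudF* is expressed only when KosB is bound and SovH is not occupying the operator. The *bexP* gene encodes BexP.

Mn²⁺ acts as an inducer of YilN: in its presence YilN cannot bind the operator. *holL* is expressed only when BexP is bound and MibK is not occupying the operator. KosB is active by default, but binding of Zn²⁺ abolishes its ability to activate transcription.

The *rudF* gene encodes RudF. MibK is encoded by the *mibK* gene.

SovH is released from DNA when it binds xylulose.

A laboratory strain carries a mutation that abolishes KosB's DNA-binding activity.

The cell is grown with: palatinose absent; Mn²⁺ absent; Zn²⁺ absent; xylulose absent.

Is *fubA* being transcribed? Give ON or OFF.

KosB is non-functional in this strain, so it has no effect.
Xylulose is absent, so SovH is active.
With repressor SovH bound, *rudF* is not transcribed.
So RudF is not produced.
Required activator RudF is absent, so *mibK* is not transcribed.
So MibK is not produced.
Mn²⁺ is absent, so YilN is active.
With repressor YilN bound, *bexP* is not transcribed.
So BexP is not produced.
Required activator BexP is absent, so *holL* is not transcribed.
So HolL is not produced.
Palatinose is absent, so LomJ is inactive.
With no repressor bound, *fubA* is transcribed.

ON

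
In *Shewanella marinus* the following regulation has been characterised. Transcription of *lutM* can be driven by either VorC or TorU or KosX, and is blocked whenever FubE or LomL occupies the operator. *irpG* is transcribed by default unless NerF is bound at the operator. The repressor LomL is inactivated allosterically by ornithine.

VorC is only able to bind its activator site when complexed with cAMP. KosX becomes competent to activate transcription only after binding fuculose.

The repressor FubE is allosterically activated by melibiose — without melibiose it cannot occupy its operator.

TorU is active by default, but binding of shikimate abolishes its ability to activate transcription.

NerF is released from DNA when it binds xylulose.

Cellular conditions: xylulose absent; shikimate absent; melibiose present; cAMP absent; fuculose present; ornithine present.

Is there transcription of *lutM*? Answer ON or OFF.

OFF

Melibiose is present, so FubE is active.
cAMP is absent, so VorC is inactive.
Ornithine is present, so LomL is inactive.
Shikimate is absent, so TorU is active.
Fuculose is present, so KosX is active.
With repressor FubE bound, *lutM* is not transcribed.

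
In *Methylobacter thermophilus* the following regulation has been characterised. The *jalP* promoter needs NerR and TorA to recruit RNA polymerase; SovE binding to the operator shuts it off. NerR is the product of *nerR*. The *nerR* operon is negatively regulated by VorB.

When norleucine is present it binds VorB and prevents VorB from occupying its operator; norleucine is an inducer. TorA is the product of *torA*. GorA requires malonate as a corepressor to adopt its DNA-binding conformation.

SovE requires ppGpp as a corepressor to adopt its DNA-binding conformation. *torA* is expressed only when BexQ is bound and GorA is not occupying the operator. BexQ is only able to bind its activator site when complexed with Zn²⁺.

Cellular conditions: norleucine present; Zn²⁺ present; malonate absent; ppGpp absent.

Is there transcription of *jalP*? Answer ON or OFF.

Norleucine is present, so VorB is inactive.
With no repressor bound, *nerR* is transcribed.
So NerR is produced and active.
Malonate is absent, so GorA is inactive.
Zn²⁺ is present, so BexQ is active.
No repressor is bound and BexQ is active, so *torA* is transcribed.
So TorA is produced and active.
ppGpp is absent, so SovE is inactive.
No repressor is bound and NerR and TorA are active, so *jalP* is transcribed.

ON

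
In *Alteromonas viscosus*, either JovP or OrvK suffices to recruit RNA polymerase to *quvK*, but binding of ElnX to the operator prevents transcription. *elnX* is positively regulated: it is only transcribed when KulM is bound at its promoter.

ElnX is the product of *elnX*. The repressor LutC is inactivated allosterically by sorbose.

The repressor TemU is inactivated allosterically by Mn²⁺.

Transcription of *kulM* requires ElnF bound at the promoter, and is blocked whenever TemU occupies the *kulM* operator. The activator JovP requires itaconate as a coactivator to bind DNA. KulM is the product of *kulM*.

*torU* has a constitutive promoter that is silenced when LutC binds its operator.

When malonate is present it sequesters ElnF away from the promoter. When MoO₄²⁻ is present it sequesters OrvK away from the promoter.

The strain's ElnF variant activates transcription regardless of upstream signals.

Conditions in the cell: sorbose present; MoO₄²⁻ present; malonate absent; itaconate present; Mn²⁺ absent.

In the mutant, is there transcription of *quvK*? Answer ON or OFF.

Itaconate is present, so JovP is active.
MoO₄²⁻ is present, so OrvK is inactive.
Mn²⁺ is absent, so TemU is active.
ElnF is constitutively active in this strain.
With repressor TemU bound, *kulM* is not transcribed.
So KulM is not produced.
Required activator KulM is absent, so *elnX* is not transcribed.
So ElnX is not produced.
Activator JovP is present, so *quvK* is transcribed.

ON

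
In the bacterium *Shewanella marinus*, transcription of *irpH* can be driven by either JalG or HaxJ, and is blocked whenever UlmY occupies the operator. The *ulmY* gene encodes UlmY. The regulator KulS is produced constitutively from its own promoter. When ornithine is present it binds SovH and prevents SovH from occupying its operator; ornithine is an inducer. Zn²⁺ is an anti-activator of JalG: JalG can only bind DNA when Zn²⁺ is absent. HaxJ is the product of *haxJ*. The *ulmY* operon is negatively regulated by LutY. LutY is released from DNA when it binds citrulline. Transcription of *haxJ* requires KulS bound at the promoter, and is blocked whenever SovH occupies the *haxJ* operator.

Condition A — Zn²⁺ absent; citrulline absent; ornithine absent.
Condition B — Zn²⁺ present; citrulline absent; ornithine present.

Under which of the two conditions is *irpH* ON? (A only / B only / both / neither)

both

Condition A:
Zn²⁺ is absent, so JalG is active.
Citrulline is absent, so LutY is active.
With repressor LutY bound, *ulmY* is not transcribed.
So UlmY is not produced.
Ornithine is absent, so SovH is active.
KulS is produced constitutively and is active.
With repressor SovH bound, *haxJ* is not transcribed.
So HaxJ is not produced.
Activator JalG is present, so *irpH* is transcribed.
→ *irpH* is ON in A.
Condition B:
Zn²⁺ is present, so JalG is inactive.
Citrulline is absent, so LutY is active.
With repressor LutY bound, *ulmY* is not transcribed.
So UlmY is not produced.
Ornithine is present, so SovH is inactive.
KulS is produced constitutively and is active.
No repressor is bound and KulS is active, so *haxJ* is transcribed.
So HaxJ is produced and active.
Activator HaxJ is present, so *irpH* is transcribed.
→ *irpH* is ON in B.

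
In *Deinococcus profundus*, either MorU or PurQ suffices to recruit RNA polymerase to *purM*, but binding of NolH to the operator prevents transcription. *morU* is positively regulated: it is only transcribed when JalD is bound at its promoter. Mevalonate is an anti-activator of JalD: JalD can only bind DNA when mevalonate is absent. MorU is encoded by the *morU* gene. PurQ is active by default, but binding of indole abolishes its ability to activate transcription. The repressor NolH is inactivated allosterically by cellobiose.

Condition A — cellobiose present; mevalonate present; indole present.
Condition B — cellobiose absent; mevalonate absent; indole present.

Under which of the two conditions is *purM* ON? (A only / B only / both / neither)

Condition A:
Cellobiose is present, so NolH is inactive.
Mevalonate is present, so JalD is inactive.
Required activator JalD is absent, so *morU* is not transcribed.
So MorU is not produced.
Indole is present, so PurQ is inactive.
No activator is available at the *purM* promoter, so *purM* is not transcribed.
→ *purM* is OFF in A.
Condition B:
Cellobiose is absent, so NolH is active.
Mevalonate is absent, so JalD is active.
No repressor is bound and JalD is active, so *morU* is transcribed.
So MorU is produced and active.
Indole is present, so PurQ is inactive.
With repressor NolH bound, *purM* is not transcribed.
→ *purM* is OFF in B.

neither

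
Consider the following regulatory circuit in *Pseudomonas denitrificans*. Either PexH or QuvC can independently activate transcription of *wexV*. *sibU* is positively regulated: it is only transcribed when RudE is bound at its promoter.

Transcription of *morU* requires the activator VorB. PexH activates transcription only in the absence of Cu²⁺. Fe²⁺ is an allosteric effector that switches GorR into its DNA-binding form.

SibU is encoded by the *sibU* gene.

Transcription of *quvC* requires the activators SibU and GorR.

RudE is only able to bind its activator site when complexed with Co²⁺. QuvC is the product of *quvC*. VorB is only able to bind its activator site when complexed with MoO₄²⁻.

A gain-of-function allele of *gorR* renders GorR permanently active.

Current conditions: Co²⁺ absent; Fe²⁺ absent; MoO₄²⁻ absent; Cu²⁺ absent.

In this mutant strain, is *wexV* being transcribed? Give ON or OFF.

ON

Cu²⁺ is absent, so PexH is active.
Co²⁺ is absent, so RudE is inactive.
Required activator RudE is absent, so *sibU* is not transcribed.
So SibU is not produced.
GorR is constitutively active in this strain.
Required activator SibU is absent, so *quvC* is not transcribed.
So QuvC is not produced.
Activator PexH is present, so *wexV* is transcribed.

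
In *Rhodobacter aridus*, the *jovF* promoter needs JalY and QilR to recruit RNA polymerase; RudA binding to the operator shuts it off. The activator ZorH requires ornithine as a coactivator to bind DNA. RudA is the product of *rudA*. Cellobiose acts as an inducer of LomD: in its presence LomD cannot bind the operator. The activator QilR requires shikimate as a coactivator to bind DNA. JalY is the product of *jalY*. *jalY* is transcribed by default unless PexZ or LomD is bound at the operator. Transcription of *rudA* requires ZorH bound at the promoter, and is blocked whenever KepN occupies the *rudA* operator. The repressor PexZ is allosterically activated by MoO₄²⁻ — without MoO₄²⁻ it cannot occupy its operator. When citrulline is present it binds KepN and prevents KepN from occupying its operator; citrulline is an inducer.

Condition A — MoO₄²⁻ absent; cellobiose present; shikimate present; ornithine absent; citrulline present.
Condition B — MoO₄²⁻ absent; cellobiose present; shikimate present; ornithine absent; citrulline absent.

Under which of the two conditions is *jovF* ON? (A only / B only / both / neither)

Condition A:
MoO₄²⁻ is absent, so PexZ is inactive.
Cellobiose is present, so LomD is inactive.
With no repressor bound, *jalY* is transcribed.
So JalY is produced and active.
Shikimate is present, so QilR is active.
Ornithine is absent, so ZorH is inactive.
Citrulline is present, so KepN is inactive.
Required activator ZorH is absent, so *rudA* is not transcribed.
So RudA is not produced.
No repressor is bound and JalY and QilR are active, so *jovF* is transcribed.
→ *jovF* is ON in A.
Condition B:
MoO₄²⁻ is absent, so PexZ is inactive.
Cellobiose is present, so LomD is inactive.
With no repressor bound, *jalY* is transcribed.
So JalY is produced and active.
Shikimate is present, so QilR is active.
Ornithine is absent, so ZorH is inactive.
Citrulline is absent, so KepN is active.
With repressor KepN bound, *rudA* is not transcribed.
So RudA is not produced.
No repressor is bound and JalY and QilR are active, so *jovF* is transcribed.
→ *jovF* is ON in B.

both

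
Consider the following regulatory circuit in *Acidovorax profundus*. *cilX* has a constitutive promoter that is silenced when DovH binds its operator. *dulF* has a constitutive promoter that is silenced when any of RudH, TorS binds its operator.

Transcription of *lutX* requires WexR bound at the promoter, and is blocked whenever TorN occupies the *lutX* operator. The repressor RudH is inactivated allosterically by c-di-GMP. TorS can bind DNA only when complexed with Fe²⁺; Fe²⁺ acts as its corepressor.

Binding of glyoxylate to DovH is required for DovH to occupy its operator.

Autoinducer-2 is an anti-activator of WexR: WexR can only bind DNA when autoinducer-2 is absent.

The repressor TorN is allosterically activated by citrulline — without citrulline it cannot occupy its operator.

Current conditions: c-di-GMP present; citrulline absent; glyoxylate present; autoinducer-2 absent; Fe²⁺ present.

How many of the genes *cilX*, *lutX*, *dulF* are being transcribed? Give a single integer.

1

Glyoxylate is present, so DovH is active.
With repressor DovH bound, *cilX* is not transcribed.
→ *cilX* is OFF.
Autoinducer-2 is absent, so WexR is active.
Citrulline is absent, so TorN is inactive.
No repressor is bound and WexR is active, so *lutX* is transcribed.
→ *lutX* is ON.
c-di-GMP is present, so RudH is inactive.
Fe²⁺ is present, so TorS is active.
With repressor TorS bound, *dulF* is not transcribed.
→ *dulF* is OFF.
1 of the 3 genes is transcribed.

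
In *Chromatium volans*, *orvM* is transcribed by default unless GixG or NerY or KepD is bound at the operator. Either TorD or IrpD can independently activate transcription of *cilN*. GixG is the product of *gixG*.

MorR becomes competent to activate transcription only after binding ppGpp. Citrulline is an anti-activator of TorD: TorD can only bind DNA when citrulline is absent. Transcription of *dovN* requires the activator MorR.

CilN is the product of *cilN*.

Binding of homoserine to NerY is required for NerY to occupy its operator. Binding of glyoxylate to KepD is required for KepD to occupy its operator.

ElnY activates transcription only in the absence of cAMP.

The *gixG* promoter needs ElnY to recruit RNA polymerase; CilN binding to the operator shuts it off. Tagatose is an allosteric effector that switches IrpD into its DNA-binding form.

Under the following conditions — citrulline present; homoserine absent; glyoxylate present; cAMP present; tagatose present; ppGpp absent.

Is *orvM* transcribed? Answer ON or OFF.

cAMP is present, so ElnY is inactive.
Citrulline is present, so TorD is inactive.
Tagatose is present, so IrpD is active.
Activator IrpD is present, so *cilN* is transcribed.
So CilN is produced and active.
With repressor CilN bound, *gixG* is not transcribed.
So GixG is not produced.
Homoserine is absent, so NerY is inactive.
Glyoxylate is present, so KepD is active.
With repressor KepD bound, *orvM* is not transcribed.

OFF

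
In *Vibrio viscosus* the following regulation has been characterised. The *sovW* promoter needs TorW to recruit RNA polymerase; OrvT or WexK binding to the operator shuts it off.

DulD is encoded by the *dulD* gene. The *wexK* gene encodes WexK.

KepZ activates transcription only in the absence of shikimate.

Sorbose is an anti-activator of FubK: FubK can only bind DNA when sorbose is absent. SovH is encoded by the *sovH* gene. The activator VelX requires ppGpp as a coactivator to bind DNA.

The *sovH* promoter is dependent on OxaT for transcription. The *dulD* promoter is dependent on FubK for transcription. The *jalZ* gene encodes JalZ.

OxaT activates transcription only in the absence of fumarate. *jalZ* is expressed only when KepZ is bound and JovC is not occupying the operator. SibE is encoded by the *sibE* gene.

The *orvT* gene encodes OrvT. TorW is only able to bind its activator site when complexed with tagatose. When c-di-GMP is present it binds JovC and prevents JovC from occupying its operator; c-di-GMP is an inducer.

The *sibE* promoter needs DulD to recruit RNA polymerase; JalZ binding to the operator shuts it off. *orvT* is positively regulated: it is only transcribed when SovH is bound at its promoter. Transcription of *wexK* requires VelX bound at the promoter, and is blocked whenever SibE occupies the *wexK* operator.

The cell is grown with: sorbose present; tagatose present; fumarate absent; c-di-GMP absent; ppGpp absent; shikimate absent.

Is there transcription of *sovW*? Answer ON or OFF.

OFF

Fumarate is absent, so OxaT is active.
No repressor is bound and OxaT is active, so *sovH* is transcribed.
So SovH is produced and active.
No repressor is bound and SovH is active, so *orvT* is transcribed.
So OrvT is produced and active.
Tagatose is present, so TorW is active.
ppGpp is absent, so VelX is inactive.
Shikimate is absent, so KepZ is active.
c-di-GMP is absent, so JovC is active.
With repressor JovC bound, *jalZ* is not transcribed.
So JalZ is not produced.
Sorbose is present, so FubK is inactive.
Required activator FubK is absent, so *dulD* is not transcribed.
So DulD is not produced.
Required activator DulD is absent, so *sibE* is not transcribed.
So SibE is not produced.
Required activator VelX is absent, so *wexK* is not transcribed.
So WexK is not produced.
With repressor OrvT bound, *sovW* is not transcribed.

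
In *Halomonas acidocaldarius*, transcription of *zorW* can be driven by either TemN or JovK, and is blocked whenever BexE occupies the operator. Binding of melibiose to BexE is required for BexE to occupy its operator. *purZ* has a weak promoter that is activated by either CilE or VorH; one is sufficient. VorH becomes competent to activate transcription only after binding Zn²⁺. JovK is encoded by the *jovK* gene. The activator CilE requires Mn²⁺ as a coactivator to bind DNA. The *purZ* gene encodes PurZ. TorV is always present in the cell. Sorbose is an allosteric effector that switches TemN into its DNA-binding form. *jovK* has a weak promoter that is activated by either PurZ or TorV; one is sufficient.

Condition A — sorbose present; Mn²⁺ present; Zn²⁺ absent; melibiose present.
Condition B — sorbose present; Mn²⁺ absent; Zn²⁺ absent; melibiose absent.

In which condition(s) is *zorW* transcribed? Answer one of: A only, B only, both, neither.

Condition A:
Sorbose is present, so TemN is active.
Mn²⁺ is present, so CilE is active.
Zn²⁺ is absent, so VorH is inactive.
Activator CilE is present, so *purZ* is transcribed.
So PurZ is produced and active.
TorV is produced constitutively and is active.
Activator PurZ is present, so *jovK* is transcribed.
So JovK is produced and active.
Melibiose is present, so BexE is active.
With repressor BexE bound, *zorW* is not transcribed.
→ *zorW* is OFF in A.
Condition B:
Sorbose is present, so TemN is active.
Mn²⁺ is absent, so CilE is inactive.
Zn²⁺ is absent, so VorH is inactive.
No activator is available at the *purZ* promoter, so *purZ* is not transcribed.
So PurZ is not produced.
TorV is produced constitutively and is active.
Activator TorV is present, so *jovK* is transcribed.
So JovK is produced and active.
Melibiose is absent, so BexE is inactive.
Activator TemN is present, so *zorW* is transcribed.
→ *zorW* is ON in B.

B only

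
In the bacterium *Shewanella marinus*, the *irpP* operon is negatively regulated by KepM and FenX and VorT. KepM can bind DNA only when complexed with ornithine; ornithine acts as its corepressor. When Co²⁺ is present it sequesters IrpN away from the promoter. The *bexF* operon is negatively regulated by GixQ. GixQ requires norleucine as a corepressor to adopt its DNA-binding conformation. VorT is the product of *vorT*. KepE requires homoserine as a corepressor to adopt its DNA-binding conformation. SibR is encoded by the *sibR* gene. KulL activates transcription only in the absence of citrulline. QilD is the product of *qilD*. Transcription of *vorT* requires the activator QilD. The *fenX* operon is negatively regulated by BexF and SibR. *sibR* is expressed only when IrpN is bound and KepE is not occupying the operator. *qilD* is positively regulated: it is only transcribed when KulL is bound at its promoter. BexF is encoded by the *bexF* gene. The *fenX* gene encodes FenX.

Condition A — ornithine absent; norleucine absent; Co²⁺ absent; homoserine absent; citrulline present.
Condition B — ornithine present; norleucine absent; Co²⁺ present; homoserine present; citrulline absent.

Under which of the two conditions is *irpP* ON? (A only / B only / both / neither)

Condition A:
Ornithine is absent, so KepM is inactive.
Norleucine is absent, so GixQ is inactive.
With no repressor bound, *bexF* is transcribed.
So BexF is produced and active.
Co²⁺ is absent, so IrpN is active.
Homoserine is absent, so KepE is inactive.
No repressor is bound and IrpN is active, so *sibR* is transcribed.
So SibR is produced and active.
With repressor BexF bound, *fenX* is not transcribed.
So FenX is not produced.
Citrulline is present, so KulL is inactive.
Required activator KulL is absent, so *qilD* is not transcribed.
So QilD is not produced.
Required activator QilD is absent, so *vorT* is not transcribed.
So VorT is not produced.
With no repressor bound, *irpP* is transcribed.
→ *irpP* is ON in A.
Condition B:
Ornithine is present, so KepM is active.
Norleucine is absent, so GixQ is inactive.
With no repressor bound, *bexF* is transcribed.
So BexF is produced and active.
Co²⁺ is present, so IrpN is inactive.
Homoserine is present, so KepE is active.
With repressor KepE bound, *sibR* is not transcribed.
So SibR is not produced.
With repressor BexF bound, *fenX* is not transcribed.
So FenX is not produced.
Citrulline is absent, so KulL is active.
No repressor is bound and KulL is active, so *qilD* is transcribed.
So QilD is produced and active.
No repressor is bound and QilD is active, so *vorT* is transcribed.
So VorT is produced and active.
With repressor KepM bound, *irpP* is not transcribed.
→ *irpP* is OFF in B.

A only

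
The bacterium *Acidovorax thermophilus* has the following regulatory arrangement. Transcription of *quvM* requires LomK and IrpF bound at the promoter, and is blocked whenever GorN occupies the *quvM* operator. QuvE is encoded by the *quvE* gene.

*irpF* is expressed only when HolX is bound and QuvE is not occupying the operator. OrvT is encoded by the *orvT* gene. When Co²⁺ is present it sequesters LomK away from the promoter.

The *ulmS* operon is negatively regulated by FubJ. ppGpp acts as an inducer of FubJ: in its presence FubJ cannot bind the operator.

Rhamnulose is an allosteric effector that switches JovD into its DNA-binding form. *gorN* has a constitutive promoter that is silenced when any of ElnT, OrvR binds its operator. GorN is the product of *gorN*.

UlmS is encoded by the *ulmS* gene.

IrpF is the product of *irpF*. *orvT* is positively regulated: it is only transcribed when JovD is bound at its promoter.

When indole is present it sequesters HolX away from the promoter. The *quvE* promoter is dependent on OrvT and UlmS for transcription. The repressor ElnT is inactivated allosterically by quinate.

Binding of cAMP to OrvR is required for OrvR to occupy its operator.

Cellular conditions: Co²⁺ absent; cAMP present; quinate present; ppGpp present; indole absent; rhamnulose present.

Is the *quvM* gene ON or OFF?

Co²⁺ is absent, so LomK is active.
Quinate is present, so ElnT is inactive.
cAMP is present, so OrvR is active.
With repressor OrvR bound, *gorN* is not transcribed.
So GorN is not produced.
Rhamnulose is present, so JovD is active.
No repressor is bound and JovD is active, so *orvT* is transcribed.
So OrvT is produced and active.
ppGpp is present, so FubJ is inactive.
With no repressor bound, *ulmS* is transcribed.
So UlmS is produced and active.
No repressor is bound and OrvT and UlmS are active, so *quvE* is transcribed.
So QuvE is produced and active.
Indole is absent, so HolX is active.
With repressor QuvE bound, *irpF* is not transcribed.
So IrpF is not produced.
Required activator IrpF is absent, so *quvM* is not transcribed.

OFF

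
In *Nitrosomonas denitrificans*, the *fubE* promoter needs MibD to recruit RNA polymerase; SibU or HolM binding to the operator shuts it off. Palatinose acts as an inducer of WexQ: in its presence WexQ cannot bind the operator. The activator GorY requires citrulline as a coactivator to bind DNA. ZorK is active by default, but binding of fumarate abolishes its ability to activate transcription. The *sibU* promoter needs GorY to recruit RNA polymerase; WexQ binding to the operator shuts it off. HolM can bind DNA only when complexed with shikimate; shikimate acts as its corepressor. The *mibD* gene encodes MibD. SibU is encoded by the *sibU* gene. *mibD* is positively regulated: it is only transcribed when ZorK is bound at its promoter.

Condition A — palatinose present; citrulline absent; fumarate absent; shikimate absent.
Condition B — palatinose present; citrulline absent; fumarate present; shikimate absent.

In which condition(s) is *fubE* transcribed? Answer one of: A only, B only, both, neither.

Condition A:
Palatinose is present, so WexQ is inactive.
Citrulline is absent, so GorY is inactive.
Required activator GorY is absent, so *sibU* is not transcribed.
So SibU is not produced.
Fumarate is absent, so ZorK is active.
No repressor is bound and ZorK is active, so *mibD* is transcribed.
So MibD is produced and active.
Shikimate is absent, so HolM is inactive.
No repressor is bound and MibD is active, so *fubE* is transcribed.
→ *fubE* is ON in A.
Condition B:
Palatinose is present, so WexQ is inactive.
Citrulline is absent, so GorY is inactive.
Required activator GorY is absent, so *sibU* is not transcribed.
So SibU is not produced.
Fumarate is present, so ZorK is inactive.
Required activator ZorK is absent, so *mibD* is not transcribed.
So MibD is not produced.
Shikimate is absent, so HolM is inactive.
Required activator MibD is absent, so *fubE* is not transcribed.
→ *fubE* is OFF in B.

A only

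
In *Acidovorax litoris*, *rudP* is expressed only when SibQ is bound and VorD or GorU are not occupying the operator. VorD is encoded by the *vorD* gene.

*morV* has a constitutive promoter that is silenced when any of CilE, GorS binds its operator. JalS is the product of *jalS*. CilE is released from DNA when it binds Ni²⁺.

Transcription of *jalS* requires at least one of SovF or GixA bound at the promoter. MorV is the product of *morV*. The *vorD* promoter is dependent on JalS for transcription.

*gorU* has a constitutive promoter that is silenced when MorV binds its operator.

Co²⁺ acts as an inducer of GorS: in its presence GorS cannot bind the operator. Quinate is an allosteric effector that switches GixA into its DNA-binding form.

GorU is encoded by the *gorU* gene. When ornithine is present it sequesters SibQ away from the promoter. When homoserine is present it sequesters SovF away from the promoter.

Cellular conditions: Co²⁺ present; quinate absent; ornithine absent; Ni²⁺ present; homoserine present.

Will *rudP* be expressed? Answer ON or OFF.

ON

Ornithine is absent, so SibQ is active.
Homoserine is present, so SovF is inactive.
Quinate is absent, so GixA is inactive.
No activator is available at the *jalS* promoter, so *jalS* is not transcribed.
So JalS is not produced.
Required activator JalS is absent, so *vorD* is not transcribed.
So VorD is not produced.
Ni²⁺ is present, so CilE is inactive.
Co²⁺ is present, so GorS is inactive.
With no repressor bound, *morV* is transcribed.
So MorV is produced and active.
With repressor MorV bound, *gorU* is not transcribed.
So GorU is not produced.
No repressor is bound and SibQ is active, so *rudP* is transcribed.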